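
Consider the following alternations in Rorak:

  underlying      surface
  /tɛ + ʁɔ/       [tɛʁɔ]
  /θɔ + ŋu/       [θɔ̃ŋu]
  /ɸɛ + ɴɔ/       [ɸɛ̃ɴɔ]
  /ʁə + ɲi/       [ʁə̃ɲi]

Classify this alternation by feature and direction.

regressive nasality assimilation (vowel nasalisation)

The vowel /ɔ/ surfaces as nasalised [ɔ̃] next to the following nasal /ŋ/ — it has acquired the [+nasal] feature of its neighbour.
The other forms show the same pattern: /ɛ/ → [ɛ̃] before /ɴ/; /ə/ → [ə̃] before /ɲ/ — each time a vowel is nasalised next to a following nasal.
No change occurs in [tɛʁɔ] because the vowel at the boundary is adjacent to an oral consonant, not a nasal (/ɛ/ next to /ʁ/).
Because the conditioning nasal is to the right of the vowel that changes, the process is regressive (anticipatory).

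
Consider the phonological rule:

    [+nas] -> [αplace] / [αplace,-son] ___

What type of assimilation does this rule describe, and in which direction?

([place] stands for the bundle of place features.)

The shared variable α links the value of the place features (abbreviated [place]) on the target to the same value on the neighbouring segment, so place is the feature that assimilates.
The conditioning segment sits to the left of the focus bar, meaning the trigger precedes the segment that changes — progressive assimilation.

progressive place assimilation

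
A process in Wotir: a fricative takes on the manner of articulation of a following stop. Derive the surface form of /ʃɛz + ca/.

The rule targets /z/ (voiced alveolar fricative), which sits before the trigger /c/ (stop).
Changing only its manner to stop gives [d] — the voiced alveolar stop.

[ʃɛdca]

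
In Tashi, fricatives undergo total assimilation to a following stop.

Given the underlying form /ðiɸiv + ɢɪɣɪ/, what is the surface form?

/v/ is the segment targeted by the rule; it sits immediately before /ɢ/, so it assimilates completely and surfaces as [ɢ].

[ðiɸiɢɢɪɣɪ]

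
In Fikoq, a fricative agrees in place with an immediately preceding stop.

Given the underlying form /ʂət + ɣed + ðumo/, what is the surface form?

[ʂətzedzumo]

The rule targets /ɣ/ (voiced velar fricative), which sits after the trigger /t/ (alveolar).
A voiced alveolar fricative is [z], so the surface segment is [z].
At the second juncture, /ð/ likewise becomes [z] adjacent to /d/.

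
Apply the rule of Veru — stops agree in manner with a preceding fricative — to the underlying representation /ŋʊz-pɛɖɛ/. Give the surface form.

[ŋʊzɸɛɖɛ]

The rule targets /p/ (voiceless bilabial stop), which sits after the trigger /z/ (fricative).
The voiceless bilabial fricative is [ɸ], so /p/ → [ɸ].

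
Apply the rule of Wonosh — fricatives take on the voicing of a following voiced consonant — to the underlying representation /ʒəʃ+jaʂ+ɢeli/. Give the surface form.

/ʃ/ is a voiceless postalveolar fricative. The following trigger /j/ is voiced, so /ʃ/ must become voiced as well.
Changing only its voicing to voiced gives [ʒ] — the voiced postalveolar fricative.
The same rule applies at the second boundary: /ʂ/ → [ʐ] next to /ɢ/.

[ʒəʒjaʐɢeli]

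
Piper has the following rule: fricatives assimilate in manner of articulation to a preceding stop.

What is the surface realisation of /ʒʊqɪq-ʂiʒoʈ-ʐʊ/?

The rule targets /ʂ/ (voiceless retroflex fricative), which sits after the trigger /q/ (stop).
The voiceless retroflex stop is [ʈ], so /ʂ/ → [ʈ].
The same rule applies at the second boundary: /ʐ/ → [ɖ] next to /ʈ/.

[ʒʊqɪqʈiʒoʈɖʊ]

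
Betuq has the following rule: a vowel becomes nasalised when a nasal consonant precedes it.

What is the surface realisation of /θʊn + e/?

/e/ sits next to the nasal /n/ and is therefore nasalised to [ẽ].

[θʊnẽ]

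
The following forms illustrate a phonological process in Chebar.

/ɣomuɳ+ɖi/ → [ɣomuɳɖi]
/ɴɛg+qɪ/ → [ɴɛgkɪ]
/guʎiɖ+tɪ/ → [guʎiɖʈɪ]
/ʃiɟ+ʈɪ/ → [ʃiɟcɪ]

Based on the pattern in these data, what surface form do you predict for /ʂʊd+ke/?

The data show progressive place assimilation: /q/ → [k] after /g/; /t/ → [ʈ] after /ɖ/; /ʈ/ → [c] after /ɟ/. In each pair only place changes, matching the preceding consonant, while manner and voice stay constant.
No alternation appears in [ɣomuɳɖi]: there the adjacent consonants already agree in place (/ɖ/ and /ɳ/ are both retroflex), so this form is consistent with the same rule.
/k/ is a voiceless velar stop. The preceding trigger /d/ is alveolar, so /k/ must become alveolar as well.
A voiceless alveolar stop is [t], so the surface segment is [t].

[ʂʊdte]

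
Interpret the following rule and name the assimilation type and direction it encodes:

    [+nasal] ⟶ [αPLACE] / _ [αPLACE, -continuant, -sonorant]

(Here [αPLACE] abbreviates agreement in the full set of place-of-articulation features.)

regressive place assimilation

The rule copies the place features (abbreviated [PLACE]) from the environment onto the target, so the assimilating feature is place.
Since the environment is written after the underscore, the trigger follows the target; the direction is regressive.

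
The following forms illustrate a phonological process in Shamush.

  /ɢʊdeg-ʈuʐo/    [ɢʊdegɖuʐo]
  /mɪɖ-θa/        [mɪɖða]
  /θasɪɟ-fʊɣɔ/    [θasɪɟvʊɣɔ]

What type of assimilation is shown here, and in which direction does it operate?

progressive voicing assimilation

Comparing underlying and surface forms, /ʈ/ → [ɖ] is the alternation; the neighbouring /g/ is constant.
The change voiceless → voiced matches the voicing of the preceding /g/, identifying this as voicing assimilation.
Place and manner are unchanged, so the assimilation is partial, not total.
Checking the remaining alternations: /θ/ → [ð] after /ɖ/ (voiceless → voiced, matching voiced); /f/ → [v] after /ɟ/ (voiceless → voiced, matching voiced) — only voicing changes, and always toward the preceding segment.
The trigger is the preceding segment, so the direction is progressive (perseverative).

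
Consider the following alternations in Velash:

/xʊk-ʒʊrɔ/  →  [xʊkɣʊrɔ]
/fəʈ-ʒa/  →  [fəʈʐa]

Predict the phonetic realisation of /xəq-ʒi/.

[xəqʁi]

The data show progressive place assimilation: /ʒ/ → [ɣ] after /k/; /ʒ/ → [ʐ] after /ʈ/. In each pair only place changes, matching the preceding consonant, while manner and voice stay constant.
The rule targets /ʒ/ (voiced postalveolar fricative), which sits after the trigger /q/ (uvular).
Changing only its place to uvular gives [ʁ] — the voiced uvular fricative.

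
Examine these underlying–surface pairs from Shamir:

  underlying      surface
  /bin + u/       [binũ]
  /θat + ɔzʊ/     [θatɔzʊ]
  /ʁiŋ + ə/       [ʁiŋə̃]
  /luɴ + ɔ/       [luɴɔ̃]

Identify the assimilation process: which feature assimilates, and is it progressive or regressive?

The vowel /u/ surfaces as nasalised [ũ] next to the preceding nasal /n/ — it has acquired the [+nasal] feature of its neighbour.
The other forms show the same pattern: /ə/ → [ə̃] after /ŋ/; /ɔ/ → [ɔ̃] after /ɴ/ — each time a vowel is nasalised next to a preceding nasal.
No change occurs in [θatɔzʊ] because the vowel at the boundary is adjacent to an oral consonant, not a nasal (/ɔ/ next to /t/).
Because the conditioning nasal is to the left of the vowel that changes, the process is progressive (perseverative).

progressive nasality assimilation (vowel nasalisation)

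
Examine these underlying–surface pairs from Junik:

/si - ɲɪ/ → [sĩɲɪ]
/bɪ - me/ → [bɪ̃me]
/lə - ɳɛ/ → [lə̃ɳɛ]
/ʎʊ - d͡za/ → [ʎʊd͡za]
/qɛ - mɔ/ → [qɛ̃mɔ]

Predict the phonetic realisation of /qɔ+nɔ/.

[qɔ̃nɔ]

The data show regressive nasality assimilation (vowel nasalisation): /i/ → [ĩ] before /ɲ/; /ɪ/ → [ɪ̃] before /m/; /ə/ → [ə̃] before /ɳ/; /ɛ/ → [ɛ̃] before /m/ — a vowel is nasalised by an immediately following nasal consonant.
No change occurs in [ʎʊd͡za] because the vowel at the boundary is adjacent to an oral consonant, not a nasal (/ʊ/ next to /d͡z/).
The vowel /ɔ/ is adjacent to the following nasal /n/, so it acquires [+nasal] and surfaces as [ɔ̃].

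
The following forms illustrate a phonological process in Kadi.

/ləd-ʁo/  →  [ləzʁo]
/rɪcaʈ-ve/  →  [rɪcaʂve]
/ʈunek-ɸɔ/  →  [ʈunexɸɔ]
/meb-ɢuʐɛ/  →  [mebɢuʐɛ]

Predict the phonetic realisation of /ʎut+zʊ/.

[ʎuszʊ]

The data show regressive manner assimilation: /d/ → [z] before /ʁ/; /ʈ/ → [ʂ] before /v/; /k/ → [x] before /ɸ/. In each pair only manner changes, matching the following consonant, while place and voice stay constant.
Nothing changes in [mebɢuʐɛ]: there the adjacent consonants already agree in manner (/b/ and /ɢ/ are both stops), so this form is consistent with the same rule.
The rule targets /t/ (voiceless alveolar stop), which sits before the trigger /z/ (fricative).
The voiceless alveolar fricative is [s], so /t/ → [s].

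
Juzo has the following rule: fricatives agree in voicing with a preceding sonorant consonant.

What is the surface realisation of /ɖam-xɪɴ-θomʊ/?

/x/ is a voiceless velar fricative. The preceding trigger /m/ is voiced, so /x/ must become voiced as well.
Changing only its voicing to voiced gives [ɣ] — the voiced velar fricative.
At the second juncture, /θ/ likewise becomes [ð] adjacent to /ɴ/.

[ɖamɣɪɴðomʊ]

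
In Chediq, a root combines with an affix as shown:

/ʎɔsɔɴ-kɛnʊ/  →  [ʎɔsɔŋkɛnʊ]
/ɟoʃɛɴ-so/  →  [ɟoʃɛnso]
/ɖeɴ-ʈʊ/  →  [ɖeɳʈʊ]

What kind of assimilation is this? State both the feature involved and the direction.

The segment that alternates is /ɴ/, which surfaces as [ŋ] when adjacent to /k/.
/ɴ/ is uvular while /k/ is velar; the output [ŋ] is velar, matching the trigger — so the feature that spreads is place.
Manner and voice are unchanged, so the assimilation is partial, not total.
The same holds elsewhere in the data: /ɴ/ → [n] before /s/ (uvular → alveolar, matching alveolar); /ɴ/ → [ɳ] before /ʈ/ (uvular → retroflex, matching retroflex) — only place changes, and always toward the following segment.
The trigger is the following segment, so the direction is regressive (anticipatory).

regressive place assimilation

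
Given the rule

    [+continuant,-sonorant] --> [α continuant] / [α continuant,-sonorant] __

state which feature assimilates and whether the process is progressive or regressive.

The rule copies [continuant] (continuancy) from the environment onto the target fricatives; since [±continuant] encodes the stop/fricative manner contrast, the assimilating dimension is manner.
Since the environment is written before the underscore, the trigger precedes the target; the direction is progressive.

progressive manner assimilation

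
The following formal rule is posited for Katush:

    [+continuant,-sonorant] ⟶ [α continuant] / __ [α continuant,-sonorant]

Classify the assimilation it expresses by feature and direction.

The shared variable α links the value of [continuant] on the target to that of the neighbouring obstruent. [continuant] distinguishes stops from fricatives — a manner-of-articulation feature — so this is manner assimilation.
The conditioning segment sits to the right of the focus bar, meaning the trigger follows the segment that changes — regressive assimilation.

regressive manner assimilation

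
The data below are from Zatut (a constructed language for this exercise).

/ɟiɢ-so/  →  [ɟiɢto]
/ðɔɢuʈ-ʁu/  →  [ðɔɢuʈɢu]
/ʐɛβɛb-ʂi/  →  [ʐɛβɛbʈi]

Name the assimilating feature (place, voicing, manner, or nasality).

manner

Comparing underlying and surface forms, /s/ → [t] is the alternation; the neighbouring /ɢ/ is constant.
The change fricative → stop matches the manner of the preceding /ɢ/, identifying this as manner assimilation.
The same holds elsewhere in the data: /ʁ/ → [ɢ] after /ʈ/ (fricative → stop, matching a stop); /ʂ/ → [ʈ] after /b/ (fricative → stop, matching a stop) — only manner changes, and always toward the preceding segment.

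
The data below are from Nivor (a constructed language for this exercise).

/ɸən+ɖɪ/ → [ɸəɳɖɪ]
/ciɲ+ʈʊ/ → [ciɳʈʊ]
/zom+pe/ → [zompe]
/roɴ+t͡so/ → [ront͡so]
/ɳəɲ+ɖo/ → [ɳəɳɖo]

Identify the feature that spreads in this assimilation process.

place

Comparing underlying and surface forms, /n/ → [ɳ] is the alternation; the neighbouring /ɖ/ is constant.
The change alveolar → retroflex matches the place of the following /ɖ/, identifying this as place assimilation.
The same holds elsewhere in the data: /ɲ/ → [ɳ] before /ʈ/ (palatal → retroflex, matching retroflex); /ɴ/ → [n] before /t͡s/ (uvular → alveolar, matching alveolar); /ɲ/ → [ɳ] before /ɖ/ (palatal → retroflex, matching retroflex) — only place changes, and always toward the following segment.
Nothing changes in [zompe]: there the adjacent consonants already agree in place (/m/ and /p/ are both bilabial), so this form is consistent with the same rule.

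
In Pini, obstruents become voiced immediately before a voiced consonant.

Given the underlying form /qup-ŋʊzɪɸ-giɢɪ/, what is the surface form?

The rule targets /p/ (voiceless bilabial stop), which sits before the trigger /ŋ/ (voiced).
The voiced bilabial stop is [b], so /p/ → [b].
At the second juncture, /ɸ/ likewise becomes [β] adjacent to /g/.

[qubŋʊzɪβgiɢɪ]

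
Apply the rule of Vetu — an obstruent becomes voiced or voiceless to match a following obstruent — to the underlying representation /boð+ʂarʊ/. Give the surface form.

/ð/ is a voiced dental fricative. The following trigger /ʂ/ is voiceless, so /ð/ must become voiceless as well.
A voiceless dental fricative is [θ], so the surface segment is [θ].

[boθʂarʊ]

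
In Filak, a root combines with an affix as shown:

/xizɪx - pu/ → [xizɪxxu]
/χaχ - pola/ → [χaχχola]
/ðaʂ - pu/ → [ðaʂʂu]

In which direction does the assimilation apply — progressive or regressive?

progressive

Underlying /p/ is realised as [x] next to /x/; /x/ itself does not change.
The output [x] is identical to the trigger /x/ — every feature (place, manner, voicing) has been copied — so this is total assimilation.
The remaining alternations confirm this: /p/ → [χ] after /χ/; /p/ → [ʂ] after /ʂ/ — in each case the output is a copy of the preceding consonant.
Since the segment that changes follows the conditioning segment, the assimilation is progressive.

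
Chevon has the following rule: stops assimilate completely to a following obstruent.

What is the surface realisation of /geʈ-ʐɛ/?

/ʈ/ is the segment targeted by the rule; it sits immediately before /ʐ/, so it assimilates completely and surfaces as [ʐ].

[geʐʐɛ]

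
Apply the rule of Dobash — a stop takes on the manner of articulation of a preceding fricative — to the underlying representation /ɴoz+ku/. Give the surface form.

/k/ is a voiceless velar stop. The preceding trigger /z/ is a fricative, so /k/ must become a fricative as well.
Changing only its manner to fricative gives [x] — the voiceless velar fricative.

[ɴozxu]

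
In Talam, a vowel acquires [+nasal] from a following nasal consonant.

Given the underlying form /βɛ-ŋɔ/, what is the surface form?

[βɛ̃ŋɔ]

/ɛ/ sits next to the nasal /ŋ/ and is therefore nasalised to [ɛ̃].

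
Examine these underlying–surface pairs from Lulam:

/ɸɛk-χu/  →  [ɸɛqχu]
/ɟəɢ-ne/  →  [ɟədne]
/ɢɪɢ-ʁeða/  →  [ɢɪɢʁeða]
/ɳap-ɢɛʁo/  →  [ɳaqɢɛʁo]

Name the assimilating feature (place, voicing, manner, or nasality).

place

Underlying /k/ is realised as [q] next to /χ/; /χ/ itself does not change.
The change velar → uvular matches the place of the following /χ/, identifying this as place assimilation.
Checking the remaining alternations: /ɢ/ → [d] before /n/ (uvular → alveolar, matching alveolar); /p/ → [q] before /ɢ/ (bilabial → uvular, matching uvular) — only place changes, and always toward the following segment.
Nothing changes in [ɢɪɢʁeða]: there the adjacent consonants already agree in place (/ɢ/ and /ʁ/ are both uvular), so this form is consistent with the same rule.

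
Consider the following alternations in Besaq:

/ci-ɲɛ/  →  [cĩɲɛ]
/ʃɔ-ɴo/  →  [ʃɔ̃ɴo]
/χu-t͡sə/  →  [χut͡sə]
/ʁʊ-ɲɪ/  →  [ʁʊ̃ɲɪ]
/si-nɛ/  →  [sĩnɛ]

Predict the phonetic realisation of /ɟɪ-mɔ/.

The data show regressive nasality assimilation (vowel nasalisation): /i/ → [ĩ] before /ɲ/; /ɔ/ → [ɔ̃] before /ɴ/; /ʊ/ → [ʊ̃] before /ɲ/; /i/ → [ĩ] before /n/ — a vowel is nasalised by an immediately following nasal consonant.
No change occurs in [χut͡sə] because the vowel at the boundary is adjacent to an oral consonant, not a nasal (/u/ next to /t͡s/).
/ɪ/ sits next to the nasal /m/ and is therefore nasalised to [ɪ̃].

[ɟɪ̃mɔ]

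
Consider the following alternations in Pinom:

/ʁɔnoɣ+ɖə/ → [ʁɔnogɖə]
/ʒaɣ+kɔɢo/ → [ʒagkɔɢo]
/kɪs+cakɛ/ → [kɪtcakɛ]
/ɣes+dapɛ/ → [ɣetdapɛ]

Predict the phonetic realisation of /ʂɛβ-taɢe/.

The data show regressive manner assimilation: /ɣ/ → [g] before /ɖ/; /ɣ/ → [g] before /k/; /s/ → [t] before /c/; /s/ → [t] before /d/. In each pair only manner changes, matching the following consonant, while place and voice stay constant.
/β/ is a voiced bilabial fricative. The following trigger /t/ is a stop, so /β/ must become a stop as well.
Changing only its manner to stop gives [b] — the voiced bilabial stop.

[ʂɛbtaɢe]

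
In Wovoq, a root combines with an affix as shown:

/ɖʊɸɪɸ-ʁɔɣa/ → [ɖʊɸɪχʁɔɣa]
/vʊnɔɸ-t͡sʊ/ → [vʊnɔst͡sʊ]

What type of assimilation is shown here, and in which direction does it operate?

regressive place assimilation

Underlying /ɸ/ is realised as [χ] next to /ʁ/; /ʁ/ itself does not change.
The change bilabial → uvular matches the place of the following /ʁ/, identifying this as place assimilation.
Manner and voice are unchanged, so the assimilation is partial, not total.
Checking the remaining alternation: /ɸ/ → [s] before /t͡s/ (bilabial → alveolar, matching alveolar) — only place changes, and always toward the following segment.
The trigger is the following segment, so the direction is regressive (anticipatory).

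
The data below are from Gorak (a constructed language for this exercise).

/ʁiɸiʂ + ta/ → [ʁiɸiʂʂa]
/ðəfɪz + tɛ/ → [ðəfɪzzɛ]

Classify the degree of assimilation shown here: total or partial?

total assimilation

The segment that alternates is /t/, which surfaces as [ʂ] when adjacent to /ʂ/.
The output [ʂ] is identical to the trigger /ʂ/ — every feature (place, manner, voicing) has been copied — so this is total assimilation.
The other form behaves the same way: /t/ → [z] after /z/ — in each case the output is a copy of the preceding consonant.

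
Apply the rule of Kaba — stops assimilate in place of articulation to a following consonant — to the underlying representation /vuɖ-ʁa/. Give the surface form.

[vuɢʁa]

The rule targets /ɖ/ (voiced retroflex stop), which sits before the trigger /ʁ/ (uvular).
Changing only its place to uvular gives [ɢ] — the voiced uvular stop.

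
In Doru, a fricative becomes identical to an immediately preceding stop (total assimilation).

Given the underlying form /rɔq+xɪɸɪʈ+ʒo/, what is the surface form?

[rɔqqɪɸɪʈʈo]

/x/ is the segment targeted by the rule; it sits immediately after /q/, so it assimilates completely and surfaces as [q].
At the second juncture, /ʒ/ likewise becomes [ʈ] adjacent to /ʈ/.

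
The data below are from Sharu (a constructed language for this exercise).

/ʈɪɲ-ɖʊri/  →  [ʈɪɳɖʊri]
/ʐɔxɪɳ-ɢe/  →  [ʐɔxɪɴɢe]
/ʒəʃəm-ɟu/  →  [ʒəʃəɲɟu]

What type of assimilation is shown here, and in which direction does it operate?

regressive place assimilation

Underlying /ɲ/ is realised as [ɳ] next to /ɖ/; /ɖ/ itself does not change.
The change palatal → retroflex matches the place of the following /ɖ/, identifying this as place assimilation.
Manner and voice are unchanged, so the assimilation is partial, not total.
The same holds elsewhere in the data: /ɳ/ → [ɴ] before /ɢ/ (retroflex → uvular, matching uvular); /m/ → [ɲ] before /ɟ/ (bilabial → palatal, matching palatal) — only place changes, and always toward the following segment.
The trigger is the following segment, so the direction is regressive (anticipatory).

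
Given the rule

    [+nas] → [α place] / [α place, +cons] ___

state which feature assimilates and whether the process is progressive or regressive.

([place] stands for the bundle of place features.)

progressive place assimilation

The shared variable α links the value of the place features (abbreviated [place]) on the target to the same value on the neighbouring segment, so place is the feature that assimilates.
Since the environment is written before the underscore, the trigger precedes the target; the direction is progressive.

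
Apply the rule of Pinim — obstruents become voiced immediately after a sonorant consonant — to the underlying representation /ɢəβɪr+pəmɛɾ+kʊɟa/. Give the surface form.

[ɢəβɪrbəmɛɾgʊɟa]

/p/ is a voiceless bilabial stop. The preceding trigger /r/ is voiced, so /p/ must become voiced as well.
The voiced bilabial stop is [b], so /p/ → [b].
The same rule applies at the second boundary: /k/ → [g] next to /ɾ/.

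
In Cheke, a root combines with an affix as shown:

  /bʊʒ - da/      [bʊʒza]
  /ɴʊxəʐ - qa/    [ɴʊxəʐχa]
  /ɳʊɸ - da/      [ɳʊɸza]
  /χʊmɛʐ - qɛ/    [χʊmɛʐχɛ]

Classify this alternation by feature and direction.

progressive manner assimilation

The segment that alternates is /d/, which surfaces as [z] when adjacent to /ʒ/.
The change stop → fricative matches the manner of the preceding /ʒ/, identifying this as manner assimilation.
Place and voice are unchanged, so the assimilation is partial, not total.
The other alternating forms pattern the same way: /q/ → [χ] after /ʐ/ (stop → fricative, matching a fricative); /d/ → [z] after /ɸ/ (stop → fricative, matching a fricative) — only manner changes, and always toward the preceding segment.
Since the segment that changes follows the conditioning segment, the assimilation is progressive.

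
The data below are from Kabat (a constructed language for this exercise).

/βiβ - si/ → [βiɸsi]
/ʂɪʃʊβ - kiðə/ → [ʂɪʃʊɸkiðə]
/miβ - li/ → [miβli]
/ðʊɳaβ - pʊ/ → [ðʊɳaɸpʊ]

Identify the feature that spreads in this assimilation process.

Underlying /β/ is realised as [ɸ] next to /s/; /s/ itself does not change.
The change voiced → voiceless matches the voicing of the following /s/, identifying this as voicing assimilation.
The same holds elsewhere in the data: /β/ → [ɸ] before /k/ (voiced → voiceless, matching voiceless); /β/ → [ɸ] before /p/ (voiced → voiceless, matching voiceless) — only voicing changes, and always toward the following segment.
No alternation appears in [miβli]: there the adjacent consonants already agree in voicing (/β/ and /l/ are both voiced), so this form is consistent with the same rule.

voicing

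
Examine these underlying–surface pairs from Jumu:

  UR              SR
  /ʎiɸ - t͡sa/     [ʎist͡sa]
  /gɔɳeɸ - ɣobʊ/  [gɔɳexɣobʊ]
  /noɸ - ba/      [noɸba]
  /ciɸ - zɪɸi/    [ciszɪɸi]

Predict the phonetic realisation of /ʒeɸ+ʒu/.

[ʒeʃʒu]

The data show regressive place assimilation: /ɸ/ → [s] before /t͡s/; /ɸ/ → [x] before /ɣ/; /ɸ/ → [s] before /z/. In each pair only place changes, matching the following consonant, while manner and voice stay constant.
No alternation appears in [noɸba]: there the adjacent consonants already agree in place (/ɸ/ and /b/ are both bilabial), so this form is consistent with the same rule.
The rule targets /ɸ/ (voiceless bilabial fricative), which sits before the trigger /ʒ/ (postalveolar).
A voiceless postalveolar fricative is [ʃ], so the surface segment is [ʃ].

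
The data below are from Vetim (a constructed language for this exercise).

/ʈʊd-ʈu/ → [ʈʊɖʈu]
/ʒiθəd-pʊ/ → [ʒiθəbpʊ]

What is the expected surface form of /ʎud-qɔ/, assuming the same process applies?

The data show regressive place assimilation: /d/ → [ɖ] before /ʈ/; /d/ → [b] before /p/. In each pair only place changes, matching the following consonant, while manner and voice stay constant.
/d/ is a voiced alveolar stop. The following trigger /q/ is uvular, so /d/ must become uvular as well.
Changing only its place to uvular gives [ɢ] — the voiced uvular stop.

[ʎuɢqɔ]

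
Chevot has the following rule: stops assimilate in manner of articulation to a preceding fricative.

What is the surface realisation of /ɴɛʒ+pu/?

[ɴɛʒɸu]

The rule targets /p/ (voiceless bilabial stop), which sits after the trigger /ʒ/ (fricative).
The voiceless bilabial fricative is [ɸ], so /p/ → [ɸ].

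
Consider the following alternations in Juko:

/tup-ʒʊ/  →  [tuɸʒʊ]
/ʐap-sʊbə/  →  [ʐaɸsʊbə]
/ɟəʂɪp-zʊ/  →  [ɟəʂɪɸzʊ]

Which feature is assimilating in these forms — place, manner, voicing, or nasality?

manner

Comparing underlying and surface forms, /p/ → [ɸ] is the alternation; the neighbouring /ʒ/ is constant.
/p/ is a stop while /ʒ/ is a fricative; the output [ɸ] is a fricative, matching the trigger — so the feature that spreads is manner.
Checking the remaining alternations: /p/ → [ɸ] before /s/ (stop → fricative, matching a fricative); /p/ → [ɸ] before /z/ (stop → fricative, matching a fricative) — only manner changes, and always toward the following segment.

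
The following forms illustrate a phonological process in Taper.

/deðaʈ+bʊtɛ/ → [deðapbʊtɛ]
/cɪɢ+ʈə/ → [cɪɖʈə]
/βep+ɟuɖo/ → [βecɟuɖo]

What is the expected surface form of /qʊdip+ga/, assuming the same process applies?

The data show regressive place assimilation: /ʈ/ → [p] before /b/; /ɢ/ → [ɖ] before /ʈ/; /p/ → [c] before /ɟ/. In each pair only place changes, matching the following consonant, while manner and voice stay constant.
The rule targets /p/ (voiceless bilabial stop), which sits before the trigger /g/ (velar).
The voiceless velar stop is [k], so /p/ → [k].

[qʊdikga]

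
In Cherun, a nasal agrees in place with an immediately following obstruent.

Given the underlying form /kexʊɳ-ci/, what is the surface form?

The rule targets /ɳ/ (voiced retroflex nasal), which sits before the trigger /c/ (palatal).
The voiced palatal nasal is [ɲ], so /ɳ/ → [ɲ].

[kexʊɲci]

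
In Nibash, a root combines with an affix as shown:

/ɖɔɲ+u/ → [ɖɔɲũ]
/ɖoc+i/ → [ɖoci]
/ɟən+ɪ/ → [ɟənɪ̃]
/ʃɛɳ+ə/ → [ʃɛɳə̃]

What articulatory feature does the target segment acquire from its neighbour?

The vowel /u/ surfaces as nasalised [ũ] next to the preceding nasal /ɲ/ — it has acquired the [+nasal] feature of its neighbour.
The other forms show the same pattern: /ɪ/ → [ɪ̃] after /n/; /ə/ → [ə̃] after /ɳ/ — each time a vowel is nasalised next to a preceding nasal.
No change occurs in [ɖoci] because the vowel at the boundary is adjacent to an oral consonant, not a nasal (/i/ next to /c/).

nasality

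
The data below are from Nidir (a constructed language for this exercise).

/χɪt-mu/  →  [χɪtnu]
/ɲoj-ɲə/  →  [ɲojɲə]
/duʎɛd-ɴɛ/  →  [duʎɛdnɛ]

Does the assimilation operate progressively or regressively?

Comparing underlying and surface forms, /m/ → [n] is the alternation; the neighbouring /t/ is constant.
The change bilabial → alveolar matches the place of the preceding /t/, identifying this as place assimilation.
The other alternating form patterns the same way: /ɴ/ → [n] after /d/ (uvular → alveolar, matching alveolar) — only place changes, and always toward the preceding segment.
Nothing changes in [ɲojɲə]: there the adjacent consonants already agree in place (/ɲ/ and /j/ are both palatal), so this form is consistent with the same rule.
Since the segment that changes follows the conditioning segment, the assimilation is progressive.

progressive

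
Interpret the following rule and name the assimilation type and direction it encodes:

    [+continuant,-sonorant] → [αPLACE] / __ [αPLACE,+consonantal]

regressive place assimilation

The shared variable α links the value of the place features (abbreviated [PLACE]) on the target to the same value on the neighbouring segment, so place is the feature that assimilates.
The conditioning segment sits to the right of the focus bar, meaning the trigger follows the segment that changes — regressive assimilation.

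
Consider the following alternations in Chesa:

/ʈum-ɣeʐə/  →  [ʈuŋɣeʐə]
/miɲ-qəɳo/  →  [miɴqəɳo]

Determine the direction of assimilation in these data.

regressive

Comparing underlying and surface forms, /m/ → [ŋ] is the alternation; the neighbouring /ɣ/ is constant.
The change bilabial → velar matches the place of the following /ɣ/, identifying this as place assimilation.
The other alternating form patterns the same way: /ɲ/ → [ɴ] before /q/ (palatal → uvular, matching uvular) — only place changes, and always toward the following segment.
The trigger is the following segment, so the direction is regressive (anticipatory).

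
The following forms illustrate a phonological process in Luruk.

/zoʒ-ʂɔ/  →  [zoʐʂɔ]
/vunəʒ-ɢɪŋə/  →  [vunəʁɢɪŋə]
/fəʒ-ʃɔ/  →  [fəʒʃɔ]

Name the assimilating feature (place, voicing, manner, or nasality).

place

Comparing underlying and surface forms, /ʒ/ → [ʐ] is the alternation; the neighbouring /ʂ/ is constant.
/ʒ/ is postalveolar while /ʂ/ is retroflex; the output [ʐ] is retroflex, matching the trigger — so the feature that spreads is place.
Checking the remaining alternation: /ʒ/ → [ʁ] before /ɢ/ (postalveolar → uvular, matching uvular) — only place changes, and always toward the following segment.
No alternation appears in [fəʒʃɔ]: there the adjacent consonants already agree in place (/ʒ/ and /ʃ/ are both postalveolar), so this form is consistent with the same rule.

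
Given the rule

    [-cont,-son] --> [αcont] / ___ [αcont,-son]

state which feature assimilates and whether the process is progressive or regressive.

regressive manner assimilation

The shared variable α links the value of [cont] on the target to that of the neighbouring obstruent. [cont] distinguishes stops from fricatives — a manner-of-articulation feature — so this is manner assimilation.
The conditioning segment sits to the right of the focus bar, meaning the trigger follows the segment that changes — regressive assimilation.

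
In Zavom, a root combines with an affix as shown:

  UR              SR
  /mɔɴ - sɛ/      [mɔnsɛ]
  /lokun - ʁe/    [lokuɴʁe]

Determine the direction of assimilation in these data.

Comparing underlying and surface forms, /ɴ/ → [n] is the alternation; the neighbouring /s/ is constant.
/ɴ/ is uvular while /s/ is alveolar; the output [n] is alveolar, matching the trigger — so the feature that spreads is place.
Checking the remaining alternation: /n/ → [ɴ] before /ʁ/ (alveolar → uvular, matching uvular) — only place changes, and always toward the following segment.
Since the segment that changes precedes the conditioning segment, the assimilation is regressive.

regressive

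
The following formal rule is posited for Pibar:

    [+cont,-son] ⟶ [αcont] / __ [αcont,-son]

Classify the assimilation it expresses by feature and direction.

The shared variable α links the value of [cont] on the target to that of the neighbouring obstruent. [cont] distinguishes stops from fricatives — a manner-of-articulation feature — so this is manner assimilation.
Since the environment is written after the underscore, the trigger follows the target; the direction is regressive.

regressive manner assimilation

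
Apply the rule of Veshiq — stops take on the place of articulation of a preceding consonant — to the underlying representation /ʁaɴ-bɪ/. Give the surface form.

The rule targets /b/ (voiced bilabial stop), which sits after the trigger /ɴ/ (uvular).
The voiced uvular stop is [ɢ], so /b/ → [ɢ].

[ʁaɴɢɪ]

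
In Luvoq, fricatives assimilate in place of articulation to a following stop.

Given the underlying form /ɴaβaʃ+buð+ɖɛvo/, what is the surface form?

[ɴaβaɸbuʐɖɛvo]

/ʃ/ is a voiceless postalveolar fricative. The following trigger /b/ is bilabial, so /ʃ/ must become bilabial as well.
Changing only its place to bilabial gives [ɸ] — the voiceless bilabial fricative.
The same rule applies at the second boundary: /ð/ → [ʐ] next to /ɖ/.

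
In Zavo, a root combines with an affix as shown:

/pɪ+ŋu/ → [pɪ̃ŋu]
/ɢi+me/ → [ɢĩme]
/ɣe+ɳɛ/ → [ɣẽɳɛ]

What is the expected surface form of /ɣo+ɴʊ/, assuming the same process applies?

[ɣõɴʊ]

The data show regressive nasality assimilation (vowel nasalisation): /ɪ/ → [ɪ̃] before /ŋ/; /i/ → [ĩ] before /m/; /e/ → [ẽ] before /ɳ/ — a vowel is nasalised by an immediately following nasal consonant.
/o/ sits next to the nasal /ɴ/ and is therefore nasalised to [õ].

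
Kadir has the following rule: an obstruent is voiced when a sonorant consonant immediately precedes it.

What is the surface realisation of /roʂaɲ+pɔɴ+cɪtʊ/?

/p/ is a voiceless bilabial stop. The preceding trigger /ɲ/ is voiced, so /p/ must become voiced as well.
Changing only its voicing to voiced gives [b] — the voiced bilabial stop.
The same rule applies at the second boundary: /c/ → [ɟ] next to /ɴ/.

[roʂaɲbɔɴɟɪtʊ]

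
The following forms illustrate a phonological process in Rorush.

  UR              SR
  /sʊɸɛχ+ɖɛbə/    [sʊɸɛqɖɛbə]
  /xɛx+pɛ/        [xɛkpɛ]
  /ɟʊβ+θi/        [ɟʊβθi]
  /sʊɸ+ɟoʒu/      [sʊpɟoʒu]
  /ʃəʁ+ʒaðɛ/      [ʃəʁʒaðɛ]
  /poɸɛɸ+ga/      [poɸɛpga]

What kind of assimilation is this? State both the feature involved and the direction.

regressive manner assimilation

Underlying /χ/ is realised as [q] next to /ɖ/; /ɖ/ itself does not change.
/χ/ is a fricative while /ɖ/ is a stop; the output [q] is a stop, matching the trigger — so the feature that spreads is manner.
Place and voice are unchanged, so the assimilation is partial, not total.
The other alternating forms pattern the same way: /x/ → [k] before /p/ (fricative → stop, matching a stop); /ɸ/ → [p] before /ɟ/ (fricative → stop, matching a stop); /ɸ/ → [p] before /g/ (fricative → stop, matching a stop) — only manner changes, and always toward the following segment.
Nothing changes in [ɟʊβθi], [ʃəʁʒaðɛ]: there the adjacent consonants already agree in manner (/β/ and /θ/ are both fricatives; /ʁ/ and /ʒ/ are both fricatives), so these forms are consistent with the same rule.
Since the segment that changes precedes the conditioning segment, the assimilation is regressive.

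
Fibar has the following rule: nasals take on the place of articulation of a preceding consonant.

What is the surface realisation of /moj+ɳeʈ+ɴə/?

[mojɲeʈɳə]

/ɳ/ is a voiced retroflex nasal. The preceding trigger /j/ is palatal, so /ɳ/ must become palatal as well.
A voiced palatal nasal is [ɲ], so the surface segment is [ɲ].
The same rule applies at the second boundary: /ɴ/ → [ɳ] next to /ʈ/.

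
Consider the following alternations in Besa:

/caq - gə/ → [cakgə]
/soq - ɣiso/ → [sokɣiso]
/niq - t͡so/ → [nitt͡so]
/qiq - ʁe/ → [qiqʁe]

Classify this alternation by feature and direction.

regressive place assimilation

Underlying /q/ is realised as [k] next to /g/; /g/ itself does not change.
/q/ is uvular while /g/ is velar; the output [k] is velar, matching the trigger — so the feature that spreads is place.
Manner and voice are unchanged, so the assimilation is partial, not total.
The same holds elsewhere in the data: /q/ → [k] before /ɣ/ (uvular → velar, matching velar); /q/ → [t] before /t͡s/ (uvular → alveolar, matching alveolar) — only place changes, and always toward the following segment.
No alternation appears in [qiqʁe]: there the adjacent consonants already agree in place (/q/ and /ʁ/ are both uvular), so this form is consistent with the same rule.
Since the segment that changes precedes the conditioning segment, the assimilation is regressive.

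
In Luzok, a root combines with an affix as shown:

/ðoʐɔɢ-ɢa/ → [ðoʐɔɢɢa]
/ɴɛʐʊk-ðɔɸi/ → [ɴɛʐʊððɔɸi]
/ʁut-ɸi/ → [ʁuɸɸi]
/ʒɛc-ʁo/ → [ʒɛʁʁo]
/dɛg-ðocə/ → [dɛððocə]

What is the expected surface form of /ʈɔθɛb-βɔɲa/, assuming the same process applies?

[ʈɔθɛββɔɲa]

The data show regressive total assimilation (/k/ → [ð] before /ð/; /t/ → [ɸ] before /ɸ/; /c/ → [ʁ] before /ʁ/; /g/ → [ð] before /ð/): in every case the target segment becomes identical to its following neighbour, copying more than a single feature.
In [ðoʐɔɢɢa] the two consonants at the boundary are already identical (/ɢ/ + /ɢ/), so the rule applies vacuously and nothing changes.
/b/ is the segment targeted by the rule; it sits immediately before /β/, so it assimilates completely and surfaces as [β].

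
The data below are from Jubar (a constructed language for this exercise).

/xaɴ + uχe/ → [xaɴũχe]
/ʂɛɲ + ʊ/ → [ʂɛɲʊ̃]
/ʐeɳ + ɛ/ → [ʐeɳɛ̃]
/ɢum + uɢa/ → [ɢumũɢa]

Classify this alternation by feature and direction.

The vowel /u/ surfaces as nasalised [ũ] next to the preceding nasal /ɴ/ — it has acquired the [+nasal] feature of its neighbour.
Likewise in the remaining data: /ʊ/ → [ʊ̃] after /ɲ/; /ɛ/ → [ɛ̃] after /ɳ/; /u/ → [ũ] after /m/ — each time a vowel is nasalised next to a preceding nasal.
Because the conditioning nasal is to the left of the vowel that changes, the process is progressive (perseverative).

progressive nasality assimilation (vowel nasalisation)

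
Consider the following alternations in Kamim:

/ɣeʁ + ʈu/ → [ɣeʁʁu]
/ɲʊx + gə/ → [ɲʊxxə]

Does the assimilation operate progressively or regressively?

Comparing underlying and surface forms, /ʈ/ → [ʁ] is the alternation; the neighbouring /ʁ/ is constant.
The output [ʁ] is identical to the trigger /ʁ/ — every feature (place, manner, voicing) has been copied — so this is total assimilation.
The other form behaves the same way: /g/ → [x] after /x/ — in each case the output is a copy of the preceding consonant.
Since the segment that changes follows the conditioning segment, the assimilation is progressive.

progressive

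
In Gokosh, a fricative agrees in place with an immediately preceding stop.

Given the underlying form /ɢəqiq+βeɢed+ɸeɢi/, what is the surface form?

The rule targets /β/ (voiced bilabial fricative), which sits after the trigger /q/ (uvular).
Changing only its place to uvular gives [ʁ] — the voiced uvular fricative.
The same rule applies at the second boundary: /ɸ/ → [s] next to /d/.

[ɢəqiqʁeɢedseɢi]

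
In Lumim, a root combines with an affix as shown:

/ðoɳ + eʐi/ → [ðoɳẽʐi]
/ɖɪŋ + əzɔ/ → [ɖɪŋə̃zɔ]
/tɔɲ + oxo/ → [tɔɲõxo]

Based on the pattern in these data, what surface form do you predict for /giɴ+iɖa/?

[giɴĩɖa]

The data show progressive nasality assimilation (vowel nasalisation): /e/ → [ẽ] after /ɳ/; /ə/ → [ə̃] after /ŋ/; /o/ → [õ] after /ɲ/ — a vowel is nasalised by an immediately preceding nasal consonant.
/i/ sits next to the nasal /ɴ/ and is therefore nasalised to [ĩ].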